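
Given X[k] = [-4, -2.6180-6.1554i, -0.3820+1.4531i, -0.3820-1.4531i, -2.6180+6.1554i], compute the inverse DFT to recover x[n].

x[n] = (1/5) Σ(k=0 to 4) X[k] · e^(2πikn/5)

Computing each x[n]:
x[0] = -2
x[1] = 1
x[2] = 2
x[3] = -2
x[4] = -3

x = [-2, 1, 2, -2, -3]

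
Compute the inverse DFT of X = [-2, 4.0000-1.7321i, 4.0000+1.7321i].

x[n] = (1/3) Σ(k=0 to 2) X[k] · e^(2πikn/3)

Computing each x[n]:
x[0] = 2
x[1] = -1
x[2] = -3

x = [2, -1, -3]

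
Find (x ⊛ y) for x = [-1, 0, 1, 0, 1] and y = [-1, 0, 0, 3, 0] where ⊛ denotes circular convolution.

(x ⊛ y)[n] = Σ(m=0 to 4) x[m] · y[(n-m) mod 5]

Computing each output sample:
(x ⊛ y)[0] = 4
(x ⊛ y)[1] = 0
(x ⊛ y)[2] = 2
(x ⊛ y)[3] = -3
(x ⊛ y)[4] = -1

x ⊛ y = [4, 0, 2, -3, -1]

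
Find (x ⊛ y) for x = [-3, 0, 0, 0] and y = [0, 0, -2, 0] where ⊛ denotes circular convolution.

(x ⊛ y)[n] = Σ(m=0 to 3) x[m] · y[(n-m) mod 4]

Computing each output sample:
(x ⊛ y)[0] = 0
(x ⊛ y)[1] = 0
(x ⊛ y)[2] = 6
(x ⊛ y)[3] = 0

x ⊛ y = [0, 0, 6, 0]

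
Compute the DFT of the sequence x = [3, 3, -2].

X[k] = Σ(n=0 to 2) x[n] · ω_3^(nk)
where ω_3 = e^(-2πi/3)

Computing each X[k]:
X[0] = 4
X[1] = 2.5000-4.3301i
X[2] = 2.5000+4.3301i

X = [4, 2.5000-4.3301i, 2.5000+4.3301i]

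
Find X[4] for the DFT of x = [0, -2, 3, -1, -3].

X[4] = Σ(n=0 to 4) x[n] · ω_5^(4n) where ω_5 = e^(-2πi/5)
= (0)·ω_5^0 + (-2)·ω_5^4 + (3)·ω_5^8 + (-1)·ω_5^12 + (-3)·ω_5^16

X[4] = -3.1631+3.3022i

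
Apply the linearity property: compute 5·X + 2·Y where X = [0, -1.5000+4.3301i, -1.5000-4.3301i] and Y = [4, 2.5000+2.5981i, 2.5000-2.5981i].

By linearity: DFT(5x + 2y) = 5·DFT(x) + 2·DFT(y)
= 5·[0, -1.5000+4.3301i, -1.5000-4.3301i] + 2·[4, 2.5000+2.5981i, 2.5000-2.5981i]

Computing element-wise:
Z[0] = 5·(0) + 2·(4) = 8
Z[1] = 5·(-1.5000+4.3301i) + 2·(2.5000+2.5981i) = -2.5000+26.8467i
Z[2] = 5·(-1.5000-4.3301i) + 2·(2.5000-2.5981i) = -2.5000-26.8467i

DFT(5x + 2y) = 5·X + 2·Y = [8, -2.5000+26.8467i, -2.5000-26.8467i]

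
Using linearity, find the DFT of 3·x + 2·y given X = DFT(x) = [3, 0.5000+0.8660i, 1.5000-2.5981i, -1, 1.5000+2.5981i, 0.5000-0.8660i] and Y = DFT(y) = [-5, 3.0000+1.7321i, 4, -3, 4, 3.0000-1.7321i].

By linearity: DFT(3x + 2y) = 3·DFT(x) + 2·DFT(y)
= 3·[3, 0.5000+0.8660i, 1.5000-2.5981i, -1, 1.5000+2.5981i, 0.5000-0.8660i] + 2·[-5, 3.0000+1.7321i, 4, -3, 4, 3.0000-1.7321i]

Computing element-wise:
Z[0] = 3·(3) + 2·(-5) = -1
Z[1] = 3·(0.5000+0.8660i) + 2·(3.0000+1.7321i) = 7.5000+6.0622i
Z[2] = 3·(1.5000-2.5981i) + 2·(4) = 12.5000-7.7943i
Z[3] = 3·(-1) + 2·(-3) = -9
Z[4] = 3·(1.5000+2.5981i) + 2·(4) = 12.5000+7.7943i
Z[5] = 3·(0.5000-0.8660i) + 2·(3.0000-1.7321i) = 7.5000-6.0622i

DFT(3x + 2y) = 3·X + 2·Y = [-1, 7.5000+6.0622i, 12.5000-7.7943i, -9, 12.5000+7.7943i, 7.5000-6.0622i]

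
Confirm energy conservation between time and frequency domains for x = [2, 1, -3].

Time domain:
Σ|x[n]|² = |2|² + |1|² + |-3|² = 14.0000

Frequency domain:
(1/3)Σ|X[k]|² = (1/3)(|0|² + |3.0000-3.4641i|² + |3.0000+3.4641i|²) = (1/3)·42.0000 = 14.0000

Both sides agree, confirming Parseval's theorem.

Σ|x[n]|² = (1/N)Σ|X[k]|² = 14.0000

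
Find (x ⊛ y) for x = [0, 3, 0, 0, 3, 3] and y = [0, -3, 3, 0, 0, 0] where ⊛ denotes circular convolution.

(x ⊛ y)[n] = Σ(m=0 to 5) x[m] · y[(n-m) mod 6]

Computing each output sample:
(x ⊛ y)[0] = 0
(x ⊛ y)[1] = 9
(x ⊛ y)[2] = -9
(x ⊛ y)[3] = 9
(x ⊛ y)[4] = 0
(x ⊛ y)[5] = -9

x ⊛ y = [0, 9, -9, 9, 0, -9]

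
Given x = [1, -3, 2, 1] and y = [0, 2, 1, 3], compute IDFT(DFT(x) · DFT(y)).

(x ⊛ y)[n] = Σ(m=0 to 3) x[m] · y[(n-m) mod 4]

Computing each output sample:
(x ⊛ y)[0] = -5
(x ⊛ y)[1] = 9
(x ⊛ y)[2] = -2
(x ⊛ y)[3] = 4

x ⊛ y = [-5, 9, -2, 4]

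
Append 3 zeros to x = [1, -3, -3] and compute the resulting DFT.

Original 3-point DFT: [-5, 4, 4]
Zero-padded 6-point DFT provides frequency interpolation.

DFT_6([x, 0, ...]) = [-5, 1.0000+5.1962i, 4, 1, 4, 1.0000-5.1962i]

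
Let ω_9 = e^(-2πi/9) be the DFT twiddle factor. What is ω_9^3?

ω_9^3 = e^(-2πi·3/9)
= cos(-2π·3/9) + i·sin(-2π·3/9)
= cos(-6π/9) + i·sin(-6π/9)

ω_9^3 = cos(-6π/9) + i·sin(-6π/9) = -0.5000-0.8660i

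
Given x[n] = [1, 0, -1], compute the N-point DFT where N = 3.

X[k] = Σ(n=0 to 2) x[n] · ω_3^(nk)
where ω_3 = e^(-2πi/3)

Computing each X[k]:
X[0] = 0
X[1] = 1.5000-0.8660i
X[2] = 1.5000+0.8660i

X = [0, 1.5000-0.8660i, 1.5000+0.8660i]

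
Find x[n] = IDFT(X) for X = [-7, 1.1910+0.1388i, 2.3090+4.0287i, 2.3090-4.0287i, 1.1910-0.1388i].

x[n] = (1/5) Σ(k=0 to 4) X[k] · e^(2πikn/5)

Computing each x[n]:
x[0] = 0
x[1] = -3
x[2] = 0
x[3] = -3
x[4] = -1

x = [0, -3, 0, -3, -1]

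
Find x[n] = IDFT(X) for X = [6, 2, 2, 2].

x[n] = (1/4) Σ(k=0 to 3) X[k] · e^(2πikn/4)

Computing each x[n]:
x[0] = 3
x[1] = 1
x[2] = 1
x[3] = 1

x = [3, 1, 1, 1]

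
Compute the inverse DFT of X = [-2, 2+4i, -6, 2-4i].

x[n] = (1/4) Σ(k=0 to 3) X[k] · e^(2πikn/4)

Computing each x[n]:
x[0] = -1
x[1] = -1
x[2] = -3
x[3] = 3

x = [-1, -1, -3, 3]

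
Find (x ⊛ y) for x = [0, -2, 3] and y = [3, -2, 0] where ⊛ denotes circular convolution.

(x ⊛ y)[n] = Σ(m=0 to 2) x[m] · y[(n-m) mod 3]

Computing each output sample:
(x ⊛ y)[0] = -6
(x ⊛ y)[1] = -6
(x ⊛ y)[2] = 13

x ⊛ y = [-6, -6, 13]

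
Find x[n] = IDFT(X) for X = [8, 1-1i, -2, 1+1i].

x[n] = (1/4) Σ(k=0 to 3) X[k] · e^(2πikn/4)

Computing each x[n]:
x[0] = 2
x[1] = 3
x[2] = 1
x[3] = 2

x = [2, 3, 1, 2]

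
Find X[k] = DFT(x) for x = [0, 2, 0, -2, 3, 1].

X[k] = Σ(n=0 to 5) x[n] · ω_6^(nk)
where ω_6 = e^(-2πi/6)

Computing each X[k]:
X[0] = 4
X[1] = 2.0000+1.7321i
X[2] = -5.0000-3.4641i
X[3] = 2
X[4] = -5.0000+3.4641i
X[5] = 2.0000-1.7321i

X = [4, 2.0000+1.7321i, -5.0000-3.4641i, 2, -5.0000+3.4641i, 2.0000-1.7321i]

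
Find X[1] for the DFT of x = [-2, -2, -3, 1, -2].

X[1] = Σ(n=0 to 4) x[n] · ω_5^(1n) where ω_5 = e^(-2πi/5)
= (-2)·ω_5^0 + (-2)·ω_5^1 + (-3)·ω_5^2 + (1)·ω_5^3 + (-2)·ω_5^4

X[1] = -1.6180+2.3511i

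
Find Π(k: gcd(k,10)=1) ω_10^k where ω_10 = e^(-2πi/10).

The primitive 10th roots of unity are ω_10^k for k coprime to 10: k ∈ {1, 3, 7, 9}
Their product equals the constant term of the cyclotomic polynomial Φ_10(x) up to sign.
For n ≥ 3, the product of all primitive nth roots of unity is 1. (For n=1 it is 1; for n=2 it is -1.)

1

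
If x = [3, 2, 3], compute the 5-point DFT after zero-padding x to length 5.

Original 3-point DFT: [8, 0.5000+0.8660i, 0.5000-0.8660i]
Zero-padded 5-point DFT provides frequency interpolation.

DFT_5([x, 0, ...]) = [8, 1.1910-3.6655i, 2.3090+1.6776i, 2.3090-1.6776i, 1.1910+3.6655i]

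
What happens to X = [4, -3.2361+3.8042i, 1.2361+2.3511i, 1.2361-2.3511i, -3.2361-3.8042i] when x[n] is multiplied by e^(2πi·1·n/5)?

Modulation property: DFT(ω_5^(-1n)·x[n]) = X[(k-1) mod 5], so circularly shift X by 1 positions.

X[k-1] = [-3.2361-3.8042i, 4, -3.2361+3.8042i, 1.2361+2.3511i, 1.2361-2.3511i]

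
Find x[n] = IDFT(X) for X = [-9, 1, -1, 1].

x[n] = (1/4) Σ(k=0 to 3) X[k] · e^(2πikn/4)

Computing each x[n]:
x[0] = -2
x[1] = -2
x[2] = -3
x[3] = -2

x = [-2, -2, -3, -2]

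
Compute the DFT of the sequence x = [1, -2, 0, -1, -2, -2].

X[k] = Σ(n=0 to 5) x[n] · ω_6^(nk)
where ω_6 = e^(-2πi/6)

Computing each X[k]:
X[0] = -6
X[1] = 1.0000-1.7321i
X[2] = 3.0000+1.7321i
X[3] = 4
X[4] = 3.0000-1.7321i
X[5] = 1.0000+1.7321i

X = [-6, 1.0000-1.7321i, 3.0000+1.7321i, 4, 3.0000-1.7321i, 1.0000+1.7321i]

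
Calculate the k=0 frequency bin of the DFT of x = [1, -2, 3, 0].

X[0] = Σ(n=0 to 3) x[n] · ω_4^0 = Σ x[n]
= (1) + (-2) + (3) + (0)

X[0] = 2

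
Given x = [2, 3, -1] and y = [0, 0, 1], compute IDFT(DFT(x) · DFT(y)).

(x ⊛ y)[n] = Σ(m=0 to 2) x[m] · y[(n-m) mod 3]

Computing each output sample:
(x ⊛ y)[0] = 3
(x ⊛ y)[1] = -1
(x ⊛ y)[2] = 2

x ⊛ y = [3, -1, 2]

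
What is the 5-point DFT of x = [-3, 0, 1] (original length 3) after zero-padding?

Original 3-point DFT: [-2, -3.5000+0.8660i, -3.5000-0.8660i]
Zero-padded 5-point DFT provides frequency interpolation.

DFT_5([x, 0, ...]) = [-2, -3.8090-0.5878i, -2.6910+0.9511i, -2.6910-0.9511i, -3.8090+0.5878i]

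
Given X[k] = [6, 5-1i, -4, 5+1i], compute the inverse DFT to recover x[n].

x[n] = (1/4) Σ(k=0 to 3) X[k] · e^(2πikn/4)

Computing each x[n]:
x[0] = 3
x[1] = 3
x[2] = -2
x[3] = 2

x = [3, 3, -2, 2]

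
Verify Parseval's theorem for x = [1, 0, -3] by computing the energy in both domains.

Time domain:
Σ|x[n]|² = |1|² + |0|² + |-3|² = 10.0000

Frequency domain:
(1/3)Σ|X[k]|² = (1/3)(|-2|² + |2.5000-2.5981i|² + |2.5000+2.5981i|²) = (1/3)·30.0000 = 10.0000

Both sides agree, confirming Parseval's theorem.

Σ|x[n]|² = (1/N)Σ|X[k]|² = 10.0000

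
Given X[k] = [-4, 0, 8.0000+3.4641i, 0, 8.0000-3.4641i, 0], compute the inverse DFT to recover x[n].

x[n] = (1/6) Σ(k=0 to 5) X[k] · e^(2πikn/6)

Computing each x[n]:
x[0] = 2
x[1] = -3
x[2] = -1
x[3] = 2
x[4] = -3
x[5] = -1

x = [2, -3, -1, 2, -3, -1]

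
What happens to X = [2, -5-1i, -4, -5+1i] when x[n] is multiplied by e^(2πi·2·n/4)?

Modulation property: DFT(ω_4^(-2n)·x[n]) = X[(k-2) mod 4], so circularly shift X by 2 positions.

X[k-2] = [-4, -5+1i, 2, -5-1i]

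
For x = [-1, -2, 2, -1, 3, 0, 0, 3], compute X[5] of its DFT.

X[5] = Σ(n=0 to 7) x[n] · ω_8^(5n) where ω_8 = e^(-2πi/8)
= (-1)·ω_8^0 + (-2)·ω_8^5 + (2)·ω_8^10 + (-1)·ω_8^15 + (3)·ω_8^20 + (0)·ω_8^25 + (0)·ω_8^30 + (3)·ω_8^35

X[5] = -5.4142-6.2426i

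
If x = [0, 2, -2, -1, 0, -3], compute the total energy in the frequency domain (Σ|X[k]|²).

Parseval: Σ|x[n]|² = (1/N)Σ|X[k]|², so Σ|X[k]|² = N·Σ|x[n]|² = 6·18.0000

Σ|X[k]|² = N·Σ|x[n]|² = 6·18.0000 = 108.0000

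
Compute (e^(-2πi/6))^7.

Since ω_6^6 = 1, powers reduce modulo 6.
7 mod 6 = 1
So ω_6^7 = ω_6^1 = e^(-2πi·1/6)

ω_6^7 = ω_6^1 = 0.5000-0.8660i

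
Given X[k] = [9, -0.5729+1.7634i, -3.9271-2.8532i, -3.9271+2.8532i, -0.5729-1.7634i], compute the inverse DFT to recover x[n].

x[n] = (1/5) Σ(k=0 to 4) X[k] · e^(2πikn/5)

Computing each x[n]:
x[0] = 0
x[1] = 3
x[2] = 0
x[3] = 3
x[4] = 3

x = [0, 3, 0, 3, 3]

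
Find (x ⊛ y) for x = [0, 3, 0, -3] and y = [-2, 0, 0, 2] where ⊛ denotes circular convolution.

(x ⊛ y)[n] = Σ(m=0 to 3) x[m] · y[(n-m) mod 4]

Computing each output sample:
(x ⊛ y)[0] = 6
(x ⊛ y)[1] = -6
(x ⊛ y)[2] = -6
(x ⊛ y)[3] = 6

x ⊛ y = [6, -6, -6, 6]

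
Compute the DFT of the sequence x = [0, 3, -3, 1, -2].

X[k] = Σ(n=0 to 4) x[n] · ω_5^(nk)
where ω_5 = e^(-2πi/5)

Computing each X[k]:
X[0] = -1
X[1] = 1.9271-2.4041i
X[2] = -1.4271-6.7432i
X[3] = -1.4271+6.7432i
X[4] = 1.9271+2.4041i

X = [-1, 1.9271-2.4041i, -1.4271-6.7432i, -1.4271+6.7432i, 1.9271+2.4041i]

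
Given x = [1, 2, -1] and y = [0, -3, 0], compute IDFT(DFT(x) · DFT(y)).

(x ⊛ y)[n] = Σ(m=0 to 2) x[m] · y[(n-m) mod 3]

Computing each output sample:
(x ⊛ y)[0] = 3
(x ⊛ y)[1] = -3
(x ⊛ y)[2] = -6

x ⊛ y = [3, -3, -6]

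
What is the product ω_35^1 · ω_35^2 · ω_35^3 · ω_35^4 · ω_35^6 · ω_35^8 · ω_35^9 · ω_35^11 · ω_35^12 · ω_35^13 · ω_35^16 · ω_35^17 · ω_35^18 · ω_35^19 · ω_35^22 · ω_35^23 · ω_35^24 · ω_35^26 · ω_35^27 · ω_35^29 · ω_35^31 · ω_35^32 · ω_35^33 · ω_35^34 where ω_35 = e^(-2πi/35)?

The primitive 35th roots of unity are ω_35^k for k coprime to 35: k ∈ {1, 2, 3, 4, 6, 8, 9, 11, 12, 13, 16, 17, 18, 19, 22, 23, 24, 26, 27, 29, 31, 32, 33, 34}
Their product equals the constant term of the cyclotomic polynomial Φ_35(x) up to sign.
For n ≥ 3, the product of all primitive nth roots of unity is 1. (For n=1 it is 1; for n=2 it is -1.)

1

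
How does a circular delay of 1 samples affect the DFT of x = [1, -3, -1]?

Time shift by 1: X_shifted[k] = ω_3^(1k) · X[k]
Shifted x = [-1, 1, -3]

DFT(x[n-1]) = [-3, -3.4641i, 3.4641i]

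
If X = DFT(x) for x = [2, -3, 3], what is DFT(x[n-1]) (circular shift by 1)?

Time shift by 1: X_shifted[k] = ω_3^(1k) · X[k]
Shifted x = [3, 2, -3]

DFT(x[n-1]) = [2, 3.5000-4.3301i, 3.5000+4.3301i]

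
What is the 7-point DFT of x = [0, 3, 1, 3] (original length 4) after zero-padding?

Original 4-point DFT: [7, -1, -5, -1]
Zero-padded 7-point DFT provides frequency interpolation.

DFT_7([x, 0, ...]) = [7, -1.0550-4.6221i, 0.3019-0.1454i, -2.7470-3.4446i, -2.7470+3.4446i, 0.3019+0.1454i, -1.0550+4.6221i]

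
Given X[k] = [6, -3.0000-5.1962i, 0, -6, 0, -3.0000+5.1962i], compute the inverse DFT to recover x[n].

x[n] = (1/6) Σ(k=0 to 5) X[k] · e^(2πikn/6)

Computing each x[n]:
x[0] = -1
x[1] = 3
x[2] = 2
x[3] = 3
x[4] = -1
x[5] = 0

x = [-1, 3, 2, 3, -1, 0]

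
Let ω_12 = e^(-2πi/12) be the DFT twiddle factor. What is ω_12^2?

ω_12^2 = e^(-2πi·2/12)
= cos(-2π·2/12) + i·sin(-2π·2/12)
= cos(-4π/12) + i·sin(-4π/12)

ω_12^2 = cos(-4π/12) + i·sin(-4π/12) = 0.5000-0.8660i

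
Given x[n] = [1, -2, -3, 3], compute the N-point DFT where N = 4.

X[k] = Σ(n=0 to 3) x[n] · ω_4^(nk)
where ω_4 = e^(-2πi/4)

Computing each X[k]:
X[0] = -1
X[1] = 4+5i
X[2] = -3
X[3] = 4-5i

X = [-1, 4+5i, -3, 4-5i]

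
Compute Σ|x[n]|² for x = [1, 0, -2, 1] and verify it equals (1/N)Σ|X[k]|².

Time domain:
Σ|x[n]|² = |1|² + |0|² + |-2|² + |1|² = 6.0000

Frequency domain:
(1/4)Σ|X[k]|² = (1/4)(|0|² + |3+1i|² + |-2|² + |3-1i|²) = (1/4)·24.0000 = 6.0000

Both sides agree, confirming Parseval's theorem.

Σ|x[n]|² = (1/N)Σ|X[k]|² = 6.0000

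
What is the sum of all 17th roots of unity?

Sum of all nth roots of unity equals 0 for n > 1 (geometric series with r ≠ 1).

0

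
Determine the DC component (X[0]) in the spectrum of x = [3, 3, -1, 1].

X[0] = Σ(n=0 to 3) x[n] · ω_4^0 = Σ x[n]
= (3) + (3) + (-1) + (1)

X[0] = 6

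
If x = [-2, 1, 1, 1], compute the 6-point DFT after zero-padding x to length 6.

Original 4-point DFT: [1, -3, -3, -3]
Zero-padded 6-point DFT provides frequency interpolation.

DFT_6([x, 0, ...]) = [1, -3.0000-1.7321i, -2, -3, -2, -3.0000+1.7321i]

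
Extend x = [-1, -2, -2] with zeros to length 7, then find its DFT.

Original 3-point DFT: [-5, 1, 1]
Zero-padded 7-point DFT provides frequency interpolation.

DFT_7([x, 0, ...]) = [-5, -1.8019+3.5135i, 1.2470+1.0821i, -0.4450-0.6959i, -0.4450+0.6959i, 1.2470-1.0821i, -1.8019-3.5135i]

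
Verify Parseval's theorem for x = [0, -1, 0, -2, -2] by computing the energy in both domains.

Time domain:
Σ|x[n]|² = |0|² + |-1|² + |0|² + |-2|² + |-2|² = 9.0000

Frequency domain:
(1/5)Σ|X[k]|² = (1/5)(|-5|² + |0.6910-2.1266i|² + |1.8090+1.3143i|² + |1.8090-1.3143i|² + |0.6910+2.1266i|²) = (1/5)·45.0000 = 9.0000

Both sides agree, confirming Parseval's theorem.

Σ|x[n]|² = (1/N)Σ|X[k]|² = 9.0000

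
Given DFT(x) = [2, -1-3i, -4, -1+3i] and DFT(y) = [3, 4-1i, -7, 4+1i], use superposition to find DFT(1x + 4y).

By linearity: DFT(1x + 4y) = 1·DFT(x) + 4·DFT(y)
= 1·[2, -1-3i, -4, -1+3i] + 4·[3, 4-1i, -7, 4+1i]

Computing element-wise:
Z[0] = 1·(2) + 4·(3) = 14
Z[1] = 1·(-1-3i) + 4·(4-1i) = 15-7i
Z[2] = 1·(-4) + 4·(-7) = -32
Z[3] = 1·(-1+3i) + 4·(4+1i) = 15+7i

DFT(1x + 4y) = 1·X + 4·Y = [14, 15-7i, -32, 15+7i]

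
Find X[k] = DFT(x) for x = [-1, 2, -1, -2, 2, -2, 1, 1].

X[k] = Σ(n=0 to 7) x[n] · ω_8^(nk)
where ω_8 = e^(-2πi/8)

Computing each X[k]:
X[0] = 0
X[1] = 1.9497+1.2929i
X[2] = 1-1i
X[3] = -7.9497-2.7071i
X[4] = 2
X[5] = -7.9497+2.7071i
X[6] = 1+1i
X[7] = 1.9497-1.2929i

X = [0, 1.9497+1.2929i, 1-1i, -7.9497-2.7071i, 2, -7.9497+2.7071i, 1+1i, 1.9497-1.2929i]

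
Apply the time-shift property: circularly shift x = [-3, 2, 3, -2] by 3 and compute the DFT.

Time shift by 3: X_shifted[k] = ω_4^(3k) · X[k]
Shifted x = [2, 3, -2, -3]

DFT(x[n-3]) = [0, 4-6i, 0, 4+6i]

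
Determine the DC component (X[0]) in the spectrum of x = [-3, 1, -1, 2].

X[0] = Σ(n=0 to 3) x[n] · ω_4^0 = Σ x[n]
= (-3) + (1) + (-1) + (2)

X[0] = -1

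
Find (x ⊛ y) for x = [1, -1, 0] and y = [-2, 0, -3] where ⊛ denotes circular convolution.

(x ⊛ y)[n] = Σ(m=0 to 2) x[m] · y[(n-m) mod 3]

Computing each output sample:
(x ⊛ y)[0] = 1
(x ⊛ y)[1] = 2
(x ⊛ y)[2] = -3

x ⊛ y = [1, 2, -3]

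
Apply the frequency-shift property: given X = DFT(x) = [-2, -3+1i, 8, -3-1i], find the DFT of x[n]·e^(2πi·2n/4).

Modulation property: DFT(ω_4^(-2n)·x[n]) = X[(k-2) mod 4], so circularly shift X by 2 positions.

X[k-2] = [8, -3-1i, -2, -3+1i]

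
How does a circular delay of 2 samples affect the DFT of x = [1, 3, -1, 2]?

Time shift by 2: X_shifted[k] = ω_4^(2k) · X[k]
Shifted x = [-1, 2, 1, 3]

DFT(x[n-2]) = [5, -2+1i, -5, -2-1i]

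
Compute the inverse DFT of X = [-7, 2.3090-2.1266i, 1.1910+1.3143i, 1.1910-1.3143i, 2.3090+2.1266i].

x[n] = (1/5) Σ(k=0 to 4) X[k] · e^(2πikn/5)

Computing each x[n]:
x[0] = 0
x[1] = -1
x[2] = -1
x[3] = -3
x[4] = -2

x = [0, -1, -1, -3, -2]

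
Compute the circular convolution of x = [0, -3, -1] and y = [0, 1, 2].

(x ⊛ y)[n] = Σ(m=0 to 2) x[m] · y[(n-m) mod 3]

Computing each output sample:
(x ⊛ y)[0] = -7
(x ⊛ y)[1] = -2
(x ⊛ y)[2] = -3

x ⊛ y = [-7, -2, -3]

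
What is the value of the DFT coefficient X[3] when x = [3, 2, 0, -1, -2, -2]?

X[3] = Σ(n=0 to 5) x[n] · ω_6^(3n) where ω_6 = e^(-2πi/6)
= (3)·ω_6^0 + (2)·ω_6^3 + (0)·ω_6^6 + (-1)·ω_6^9 + (-2)·ω_6^12 + (-2)·ω_6^15

X[3] = 2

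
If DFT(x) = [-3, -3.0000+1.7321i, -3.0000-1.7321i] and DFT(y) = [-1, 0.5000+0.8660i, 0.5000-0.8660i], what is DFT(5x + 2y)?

By linearity: DFT(5x + 2y) = 5·DFT(x) + 2·DFT(y)
= 5·[-3, -3.0000+1.7321i, -3.0000-1.7321i] + 2·[-1, 0.5000+0.8660i, 0.5000-0.8660i]

Computing element-wise:
Z[0] = 5·(-3) + 2·(-1) = -17
Z[1] = 5·(-3.0000+1.7321i) + 2·(0.5000+0.8660i) = -14.0000+10.3925i
Z[2] = 5·(-3.0000-1.7321i) + 2·(0.5000-0.8660i) = -14.0000-10.3925i

DFT(5x + 2y) = 5·X + 2·Y = [-17, -14.0000+10.3925i, -14.0000-10.3925i]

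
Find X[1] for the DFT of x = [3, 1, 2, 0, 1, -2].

X[1] = Σ(n=0 to 5) x[n] · ω_6^(1n) where ω_6 = e^(-2πi/6)
= (3)·ω_6^0 + (1)·ω_6^1 + (2)·ω_6^2 + (0)·ω_6^3 + (1)·ω_6^4 + (-2)·ω_6^5

X[1] = 1.0000-3.4641i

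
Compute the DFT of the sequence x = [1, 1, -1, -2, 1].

X[k] = Σ(n=0 to 4) x[n] · ω_5^(nk)
where ω_5 = e^(-2πi/5)

Computing each X[k]:
X[0] = 0
X[1] = 4.0451-0.5878i
X[2] = -1.5451+0.9511i
X[3] = -1.5451-0.9511i
X[4] = 4.0451+0.5878i

X = [0, 4.0451-0.5878i, -1.5451+0.9511i, -1.5451-0.9511i, 4.0451+0.5878i]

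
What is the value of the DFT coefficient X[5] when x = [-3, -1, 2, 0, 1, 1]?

X[5] = Σ(n=0 to 5) x[n] · ω_6^(5n) where ω_6 = e^(-2πi/6)
= (-3)·ω_6^0 + (-1)·ω_6^5 + (2)·ω_6^10 + (0)·ω_6^15 + (1)·ω_6^20 + (1)·ω_6^25

X[5] = -4.5000-0.8660i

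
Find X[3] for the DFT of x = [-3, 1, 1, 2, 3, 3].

X[3] = Σ(n=0 to 5) x[n] · ω_6^(3n) where ω_6 = e^(-2πi/6)
= (-3)·ω_6^0 + (1)·ω_6^3 + (1)·ω_6^6 + (2)·ω_6^9 + (3)·ω_6^12 + (3)·ω_6^15

X[3] = -5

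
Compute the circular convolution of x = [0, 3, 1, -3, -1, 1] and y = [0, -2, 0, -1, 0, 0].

(x ⊛ y)[n] = Σ(m=0 to 5) x[m] · y[(n-m) mod 6]

Computing each output sample:
(x ⊛ y)[0] = 1
(x ⊛ y)[1] = 1
(x ⊛ y)[2] = -7
(x ⊛ y)[3] = -2
(x ⊛ y)[4] = 3
(x ⊛ y)[5] = 1

x ⊛ y = [1, 1, -7, -2, 3, 1]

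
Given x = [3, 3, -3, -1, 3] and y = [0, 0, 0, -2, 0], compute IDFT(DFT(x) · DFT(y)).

(x ⊛ y)[n] = Σ(m=0 to 4) x[m] · y[(n-m) mod 5]

Computing each output sample:
(x ⊛ y)[0] = 6
(x ⊛ y)[1] = 2
(x ⊛ y)[2] = -6
(x ⊛ y)[3] = -6
(x ⊛ y)[4] = -6

x ⊛ y = [6, 2, -6, -6, -6]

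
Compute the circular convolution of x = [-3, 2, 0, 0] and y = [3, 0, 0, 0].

(x ⊛ y)[n] = Σ(m=0 to 3) x[m] · y[(n-m) mod 4]

Computing each output sample:
(x ⊛ y)[0] = -9
(x ⊛ y)[1] = 6
(x ⊛ y)[2] = 0
(x ⊛ y)[3] = 0

x ⊛ y = [-9, 6, 0, 0]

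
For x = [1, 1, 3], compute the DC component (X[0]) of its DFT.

X[0] = Σ(n=0 to 2) x[n] · ω_3^0 = Σ x[n]
= (1) + (1) + (3)

X[0] = 5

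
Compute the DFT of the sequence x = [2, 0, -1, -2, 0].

X[k] = Σ(n=0 to 4) x[n] · ω_5^(nk)
where ω_5 = e^(-2πi/5)

Computing each X[k]:
X[0] = -1
X[1] = 4.4271-0.5878i
X[2] = 1.0729+0.9511i
X[3] = 1.0729-0.9511i
X[4] = 4.4271+0.5878i

X = [-1, 4.4271-0.5878i, 1.0729+0.9511i, 1.0729-0.9511i, 4.4271+0.5878i]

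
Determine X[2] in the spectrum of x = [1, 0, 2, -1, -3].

X[2] = Σ(n=0 to 4) x[n] · ω_5^(2n) where ω_5 = e^(-2πi/5)
= (1)·ω_5^0 + (0)·ω_5^2 + (2)·ω_5^4 + (-1)·ω_5^6 + (-3)·ω_5^8

X[2] = 3.7361+1.0898i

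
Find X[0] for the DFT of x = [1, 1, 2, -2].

X[0] = Σ(n=0 to 3) x[n] · ω_4^0 = Σ x[n]
= (1) + (1) + (2) + (-2)

X[0] = 2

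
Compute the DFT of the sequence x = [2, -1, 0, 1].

X[k] = Σ(n=0 to 3) x[n] · ω_4^(nk)
where ω_4 = e^(-2πi/4)

Computing each X[k]:
X[0] = 2
X[1] = 2+2i
X[2] = 2
X[3] = 2-2i

X = [2, 2+2i, 2, 2-2i]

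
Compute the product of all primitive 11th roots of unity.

The primitive 11th roots of unity are ω_11^k for k coprime to 11: k ∈ {1, 2, 3, 4, 5, 6, 7, 8, 9, 10}
Their product equals the constant term of the cyclotomic polynomial Φ_11(x) up to sign.
For n ≥ 3, the product of all primitive nth roots of unity is 1. (For n=1 it is 1; for n=2 it is -1.)

1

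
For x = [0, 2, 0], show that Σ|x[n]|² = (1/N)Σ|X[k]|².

Time domain:
Σ|x[n]|² = |0|² + |2|² + |0|² = 4.0000

Frequency domain:
(1/3)Σ|X[k]|² = (1/3)(|2|² + |-1.0000-1.7321i|² + |-1.0000+1.7321i|²) = (1/3)·12.0000 = 4.0000

Both sides agree, confirming Parseval's theorem.

Σ|x[n]|² = (1/N)Σ|X[k]|² = 4.0000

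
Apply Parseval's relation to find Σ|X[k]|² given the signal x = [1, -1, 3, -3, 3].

Parseval: Σ|x[n]|² = (1/N)Σ|X[k]|², so Σ|X[k]|² = N·Σ|x[n]|² = 5·29.0000

Σ|X[k]|² = N·Σ|x[n]|² = 5·29.0000 = 145.0000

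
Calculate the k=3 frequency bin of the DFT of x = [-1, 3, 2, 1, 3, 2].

X[3] = Σ(n=0 to 5) x[n] · ω_6^(3n) where ω_6 = e^(-2πi/6)
= (-1)·ω_6^0 + (3)·ω_6^3 + (2)·ω_6^6 + (1)·ω_6^9 + (3)·ω_6^12 + (2)·ω_6^15

X[3] = -2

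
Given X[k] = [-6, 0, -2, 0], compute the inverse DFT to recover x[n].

x[n] = (1/4) Σ(k=0 to 3) X[k] · e^(2πikn/4)

Computing each x[n]:
x[0] = -2
x[1] = -1
x[2] = -2
x[3] = -1

x = [-2, -1, -2, -1]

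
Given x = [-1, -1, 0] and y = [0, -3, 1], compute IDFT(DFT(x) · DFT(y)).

(x ⊛ y)[n] = Σ(m=0 to 2) x[m] · y[(n-m) mod 3]

Computing each output sample:
(x ⊛ y)[0] = -1
(x ⊛ y)[1] = 3
(x ⊛ y)[2] = 2

x ⊛ y = [-1, 3, 2]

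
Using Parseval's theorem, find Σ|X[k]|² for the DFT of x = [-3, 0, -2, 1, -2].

Parseval: Σ|x[n]|² = (1/N)Σ|X[k]|², so Σ|X[k]|² = N·Σ|x[n]|² = 5·18.0000

Σ|X[k]|² = N·Σ|x[n]|² = 5·18.0000 = 90.0000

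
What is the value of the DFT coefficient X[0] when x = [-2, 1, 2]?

X[0] = Σ(n=0 to 2) x[n] · ω_3^0 = Σ x[n]
= (-2) + (1) + (2)

X[0] = 1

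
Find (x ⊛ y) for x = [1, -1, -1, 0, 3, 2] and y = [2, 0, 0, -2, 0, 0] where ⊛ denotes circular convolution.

(x ⊛ y)[n] = Σ(m=0 to 5) x[m] · y[(n-m) mod 6]

Computing each output sample:
(x ⊛ y)[0] = 2
(x ⊛ y)[1] = -8
(x ⊛ y)[2] = -6
(x ⊛ y)[3] = -2
(x ⊛ y)[4] = 8
(x ⊛ y)[5] = 6

x ⊛ y = [2, -8, -6, -2, 8, 6]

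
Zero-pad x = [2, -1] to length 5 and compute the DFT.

Original 2-point DFT: [1, 3]
Zero-padded 5-point DFT provides frequency interpolation.

DFT_5([x, 0, ...]) = [1, 1.6910+0.9511i, 2.8090+0.5878i, 2.8090-0.5878i, 1.6910-0.9511i]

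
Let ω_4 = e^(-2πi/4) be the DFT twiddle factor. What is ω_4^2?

ω_4^2 = e^(-2πi·2/4)
= cos(-2π·2/4) + i·sin(-2π·2/4)
= cos(-4π/4) + i·sin(-4π/4)

ω_4^2 = cos(-4π/4) + i·sin(-4π/4) = -1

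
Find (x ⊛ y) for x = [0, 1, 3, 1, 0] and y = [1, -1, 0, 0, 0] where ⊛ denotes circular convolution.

(x ⊛ y)[n] = Σ(m=0 to 4) x[m] · y[(n-m) mod 5]

Computing each output sample:
(x ⊛ y)[0] = 0
(x ⊛ y)[1] = 1
(x ⊛ y)[2] = 2
(x ⊛ y)[3] = -2
(x ⊛ y)[4] = -1

x ⊛ y = [0, 1, 2, -2, -1]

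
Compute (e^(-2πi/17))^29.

Since ω_17^17 = 1, powers reduce modulo 17.
29 mod 17 = 12
So ω_17^29 = ω_17^12 = e^(-2πi·12/17)

ω_17^29 = ω_17^12 = -0.2737+0.9618i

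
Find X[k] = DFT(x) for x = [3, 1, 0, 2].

X[k] = Σ(n=0 to 3) x[n] · ω_4^(nk)
where ω_4 = e^(-2πi/4)

Computing each X[k]:
X[0] = 6
X[1] = 3+1i
X[2] = 0
X[3] = 3-1i

X = [6, 3+1i, 0, 3-1i]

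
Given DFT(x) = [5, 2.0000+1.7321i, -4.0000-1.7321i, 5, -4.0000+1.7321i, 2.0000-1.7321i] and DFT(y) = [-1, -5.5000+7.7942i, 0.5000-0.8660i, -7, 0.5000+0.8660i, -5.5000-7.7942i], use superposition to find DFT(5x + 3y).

By linearity: DFT(5x + 3y) = 5·DFT(x) + 3·DFT(y)
= 5·[5, 2.0000+1.7321i, -4.0000-1.7321i, 5, -4.0000+1.7321i, 2.0000-1.7321i] + 3·[-1, -5.5000+7.7942i, 0.5000-0.8660i, -7, 0.5000+0.8660i, -5.5000-7.7942i]

Computing element-wise:
Z[0] = 5·(5) + 3·(-1) = 22
Z[1] = 5·(2.0000+1.7321i) + 3·(-5.5000+7.7942i) = -6.5000+32.0431i
Z[2] = 5·(-4.0000-1.7321i) + 3·(0.5000-0.8660i) = -18.5000-11.2585i
Z[3] = 5·(5) + 3·(-7) = 4
Z[4] = 5·(-4.0000+1.7321i) + 3·(0.5000+0.8660i) = -18.5000+11.2585i
Z[5] = 5·(2.0000-1.7321i) + 3·(-5.5000-7.7942i) = -6.5000-32.0431i

DFT(5x + 3y) = 5·X + 3·Y = [22, -6.5000+32.0431i, -18.5000-11.2585i, 4, -18.5000+11.2585i, -6.5000-32.0431i]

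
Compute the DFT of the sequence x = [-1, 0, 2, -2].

X[k] = Σ(n=0 to 3) x[n] · ω_4^(nk)
where ω_4 = e^(-2πi/4)

Computing each X[k]:
X[0] = -1
X[1] = -3-2i
X[2] = 3
X[3] = -3+2i

X = [-1, -3-2i, 3, -3+2i]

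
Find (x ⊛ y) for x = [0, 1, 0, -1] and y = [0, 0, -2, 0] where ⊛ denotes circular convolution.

(x ⊛ y)[n] = Σ(m=0 to 3) x[m] · y[(n-m) mod 4]

Computing each output sample:
(x ⊛ y)[0] = 0
(x ⊛ y)[1] = 2
(x ⊛ y)[2] = 0
(x ⊛ y)[3] = -2

x ⊛ y = [0, 2, 0, -2]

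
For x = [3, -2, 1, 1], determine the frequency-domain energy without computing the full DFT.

Parseval: Σ|x[n]|² = (1/N)Σ|X[k]|², so Σ|X[k]|² = N·Σ|x[n]|² = 4·15.0000

Σ|X[k]|² = N·Σ|x[n]|² = 4·15.0000 = 60.0000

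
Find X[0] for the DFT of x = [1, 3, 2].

X[0] = Σ(n=0 to 2) x[n] · ω_3^0 = Σ x[n]
= (1) + (3) + (2)

X[0] = 6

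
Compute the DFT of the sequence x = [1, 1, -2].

X[k] = Σ(n=0 to 2) x[n] · ω_3^(nk)
where ω_3 = e^(-2πi/3)

Computing each X[k]:
X[0] = 0
X[1] = 1.5000-2.5981i
X[2] = 1.5000+2.5981i

X = [0, 1.5000-2.5981i, 1.5000+2.5981i]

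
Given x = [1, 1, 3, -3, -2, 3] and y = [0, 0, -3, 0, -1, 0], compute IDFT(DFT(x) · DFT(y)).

(x ⊛ y)[n] = Σ(m=0 to 5) x[m] · y[(n-m) mod 6]

Computing each output sample:
(x ⊛ y)[0] = 3
(x ⊛ y)[1] = -6
(x ⊛ y)[2] = -1
(x ⊛ y)[3] = -6
(x ⊛ y)[4] = -10
(x ⊛ y)[5] = 8

x ⊛ y = [3, -6, -1, -6, -10, 8]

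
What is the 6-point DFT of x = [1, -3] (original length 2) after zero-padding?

Original 2-point DFT: [-2, 4]
Zero-padded 6-point DFT provides frequency interpolation.

DFT_6([x, 0, ...]) = [-2, -0.5000+2.5981i, 2.5000+2.5981i, 4, 2.5000-2.5981i, -0.5000-2.5981i]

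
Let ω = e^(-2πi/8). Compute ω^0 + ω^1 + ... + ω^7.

Sum of all nth roots of unity equals 0 for n > 1 (geometric series with r ≠ 1).

0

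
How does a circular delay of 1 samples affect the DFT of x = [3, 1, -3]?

Time shift by 1: X_shifted[k] = ω_3^(1k) · X[k]
Shifted x = [-3, 3, 1]

DFT(x[n-1]) = [1, -5.0000-1.7321i, -5.0000+1.7321i]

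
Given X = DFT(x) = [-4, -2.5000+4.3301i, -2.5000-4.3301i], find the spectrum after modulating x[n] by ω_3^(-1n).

Modulation property: DFT(ω_3^(-1n)·x[n]) = X[(k-1) mod 3], so circularly shift X by 1 positions.

X[k-1] = [-2.5000-4.3301i, -4, -2.5000+4.3301i]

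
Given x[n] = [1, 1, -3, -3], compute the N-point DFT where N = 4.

X[k] = Σ(n=0 to 3) x[n] · ω_4^(nk)
where ω_4 = e^(-2πi/4)

Computing each X[k]:
X[0] = -4
X[1] = 4-4i
X[2] = 0
X[3] = 4+4i

X = [-4, 4-4i, 0, 4+4i]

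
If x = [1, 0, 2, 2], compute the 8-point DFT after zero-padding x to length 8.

Original 4-point DFT: [5, -1+2i, 1, -1-2i]
Zero-padded 8-point DFT provides frequency interpolation.

DFT_8([x, 0, ...]) = [5, -0.4142-3.4142i, -1+2i, 2.4142+0.5858i, 1, 2.4142-0.5858i, -1-2i, -0.4142+3.4142i]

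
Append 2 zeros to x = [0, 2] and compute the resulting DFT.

Original 2-point DFT: [2, -2]
Zero-padded 4-point DFT provides frequency interpolation.

DFT_4([x, 0, ...]) = [2, -2i, -2, 2i]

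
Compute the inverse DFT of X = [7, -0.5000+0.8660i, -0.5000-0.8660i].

x[n] = (1/3) Σ(k=0 to 2) X[k] · e^(2πikn/3)

Computing each x[n]:
x[0] = 2
x[1] = 2
x[2] = 3

x = [2, 2, 3]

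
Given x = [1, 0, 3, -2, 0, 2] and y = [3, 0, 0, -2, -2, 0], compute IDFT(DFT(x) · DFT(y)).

(x ⊛ y)[n] = Σ(m=0 to 5) x[m] · y[(n-m) mod 6]

Computing each output sample:
(x ⊛ y)[0] = 1
(x ⊛ y)[1] = 4
(x ⊛ y)[2] = 5
(x ⊛ y)[3] = -12
(x ⊛ y)[4] = -2
(x ⊛ y)[5] = 0

x ⊛ y = [1, 4, 5, -12, -2, 0]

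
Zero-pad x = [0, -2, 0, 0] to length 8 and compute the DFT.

Original 4-point DFT: [-2, 2i, 2, -2i]
Zero-padded 8-point DFT provides frequency interpolation.

DFT_8([x, 0, ...]) = [-2, -1.4142+1.4142i, 2i, 1.4142+1.4142i, 2, 1.4142-1.4142i, -2i, -1.4142-1.4142i]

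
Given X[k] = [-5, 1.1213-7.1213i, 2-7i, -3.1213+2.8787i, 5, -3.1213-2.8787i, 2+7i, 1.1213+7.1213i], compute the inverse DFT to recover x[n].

x[n] = (1/8) Σ(k=0 to 7) X[k] · e^(2πikn/8)

Computing each x[n]:
x[0] = 0
x[1] = 2
x[2] = 2
x[3] = -3
x[4] = 1
x[5] = -1
x[6] = -3
x[7] = -3

x = [0, 2, 2, -3, 1, -1, -3, -3]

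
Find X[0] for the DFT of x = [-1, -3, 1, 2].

X[0] = Σ(n=0 to 3) x[n] · ω_4^0 = Σ x[n]
= (-1) + (-3) + (1) + (2)

X[0] = -1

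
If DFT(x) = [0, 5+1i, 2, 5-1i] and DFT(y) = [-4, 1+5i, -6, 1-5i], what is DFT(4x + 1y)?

By linearity: DFT(4x + 1y) = 4·DFT(x) + 1·DFT(y)
= 4·[0, 5+1i, 2, 5-1i] + 1·[-4, 1+5i, -6, 1-5i]

Computing element-wise:
Z[0] = 4·(0) + 1·(-4) = -4
Z[1] = 4·(5+1i) + 1·(1+5i) = 21+9i
Z[2] = 4·(2) + 1·(-6) = 2
Z[3] = 4·(5-1i) + 1·(1-5i) = 21-9i

DFT(4x + 1y) = 4·X + 1·Y = [-4, 21+9i, 2, 21-9i]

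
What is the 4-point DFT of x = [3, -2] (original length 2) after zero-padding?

Original 2-point DFT: [1, 5]
Zero-padded 4-point DFT provides frequency interpolation.

DFT_4([x, 0, ...]) = [1, 3+2i, 5, 3-2i]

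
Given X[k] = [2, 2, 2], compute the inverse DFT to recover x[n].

x[n] = (1/3) Σ(k=0 to 2) X[k] · e^(2πikn/3)

Computing each x[n]:
x[0] = 2
x[1] = 0
x[2] = 0

x = [2, 0, 0]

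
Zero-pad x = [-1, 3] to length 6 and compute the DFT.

Original 2-point DFT: [2, -4]
Zero-padded 6-point DFT provides frequency interpolation.

DFT_6([x, 0, ...]) = [2, 0.5000-2.5981i, -2.5000-2.5981i, -4, -2.5000+2.5981i, 0.5000+2.5981i]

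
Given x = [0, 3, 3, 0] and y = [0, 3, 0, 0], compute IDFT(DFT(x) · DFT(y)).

(x ⊛ y)[n] = Σ(m=0 to 3) x[m] · y[(n-m) mod 4]

Computing each output sample:
(x ⊛ y)[0] = 0
(x ⊛ y)[1] = 0
(x ⊛ y)[2] = 9
(x ⊛ y)[3] = 9

x ⊛ y = [0, 0, 9, 9]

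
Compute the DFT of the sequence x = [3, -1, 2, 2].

X[k] = Σ(n=0 to 3) x[n] · ω_4^(nk)
where ω_4 = e^(-2πi/4)

Computing each X[k]:
X[0] = 6
X[1] = 1+3i
X[2] = 4
X[3] = 1-3i

X = [6, 1+3i, 4, 1-3i]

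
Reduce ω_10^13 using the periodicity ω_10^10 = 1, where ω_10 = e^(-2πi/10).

Since ω_10^10 = 1, powers reduce modulo 10.
13 mod 10 = 3
So ω_10^13 = ω_10^3 = e^(-2πi·3/10)

ω_10^13 = ω_10^3 = -0.3090-0.9511i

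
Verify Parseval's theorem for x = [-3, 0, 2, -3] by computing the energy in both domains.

Time domain:
Σ|x[n]|² = |-3|² + |0|² + |2|² + |-3|² = 22.0000

Frequency domain:
(1/4)Σ|X[k]|² = (1/4)(|-4|² + |-5-3i|² + |2|² + |-5+3i|²) = (1/4)·88.0000 = 22.0000

Both sides agree, confirming Parseval's theorem.

Σ|x[n]|² = (1/N)Σ|X[k]|² = 22.0000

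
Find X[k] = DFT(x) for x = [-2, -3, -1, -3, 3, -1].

X[k] = Σ(n=0 to 5) x[n] · ω_6^(nk)
where ω_6 = e^(-2πi/6)

Computing each X[k]:
X[0] = -7
X[1] = -2.0000+5.1962i
X[2] = -4.0000-1.7321i
X[3] = 7
X[4] = -4.0000+1.7321i
X[5] = -2.0000-5.1962i

X = [-7, -2.0000+5.1962i, -4.0000-1.7321i, 7, -4.0000+1.7321i, -2.0000-5.1962i]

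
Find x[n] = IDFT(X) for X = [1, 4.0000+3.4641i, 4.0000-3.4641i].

x[n] = (1/3) Σ(k=0 to 2) X[k] · e^(2πikn/3)

Computing each x[n]:
x[0] = 3
x[1] = -3
x[2] = 1

x = [3, -3, 1]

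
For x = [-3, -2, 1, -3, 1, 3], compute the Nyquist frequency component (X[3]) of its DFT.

X[3] = Σ(n=0 to 5) x[n] · ω_6^(3n) where ω_6 = e^(-2πi/6)
= (-3)·ω_6^0 + (-2)·ω_6^3 + (1)·ω_6^6 + (-3)·ω_6^9 + (1)·ω_6^12 + (3)·ω_6^15

X[3] = 1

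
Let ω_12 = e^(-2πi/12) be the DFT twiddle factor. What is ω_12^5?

ω_12^5 = e^(-2πi·5/12)
= cos(-2π·5/12) + i·sin(-2π·5/12)
= cos(-10π/12) + i·sin(-10π/12)

ω_12^5 = cos(-10π/12) + i·sin(-10π/12) = -0.8660-0.5000i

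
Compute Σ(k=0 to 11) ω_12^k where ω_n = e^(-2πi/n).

Sum of all nth roots of unity equals 0 for n > 1 (geometric series with r ≠ 1).

0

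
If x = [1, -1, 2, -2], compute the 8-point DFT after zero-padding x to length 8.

Original 4-point DFT: [0, -1-1i, 6, -1+1i]
Zero-padded 8-point DFT provides frequency interpolation.

DFT_8([x, 0, ...]) = [0, 1.7071+0.1213i, -1-1i, 0.2929+4.1213i, 6, 0.2929-4.1213i, -1+1i, 1.7071-0.1213i]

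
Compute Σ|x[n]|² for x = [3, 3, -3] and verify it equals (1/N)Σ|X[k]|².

Time domain:
Σ|x[n]|² = |3|² + |3|² + |-3|² = 27.0000

Frequency domain:
(1/3)Σ|X[k]|² = (1/3)(|3|² + |3.0000-5.1962i|² + |3.0000+5.1962i|²) = (1/3)·81.0000 = 27.0000

Both sides agree, confirming Parseval's theorem.

Σ|x[n]|² = (1/N)Σ|X[k]|² = 27.0000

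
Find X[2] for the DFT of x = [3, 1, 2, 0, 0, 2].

X[2] = Σ(n=0 to 5) x[n] · ω_6^(2n) where ω_6 = e^(-2πi/6)
= (3)·ω_6^0 + (1)·ω_6^2 + (2)·ω_6^4 + (0)·ω_6^6 + (0)·ω_6^8 + (2)·ω_6^10

X[2] = 0.5000+2.5981i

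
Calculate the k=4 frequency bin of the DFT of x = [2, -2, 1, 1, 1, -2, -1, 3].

X[4] = Σ(n=0 to 7) x[n] · ω_8^(4n) where ω_8 = e^(-2πi/8)
= (2)·ω_8^0 + (-2)·ω_8^4 + (1)·ω_8^8 + (1)·ω_8^12 + (1)·ω_8^16 + (-2)·ω_8^20 + (-1)·ω_8^24 + (3)·ω_8^28

X[4] = 3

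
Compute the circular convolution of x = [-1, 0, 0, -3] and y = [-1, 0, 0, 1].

(x ⊛ y)[n] = Σ(m=0 to 3) x[m] · y[(n-m) mod 4]

Computing each output sample:
(x ⊛ y)[0] = 1
(x ⊛ y)[1] = 0
(x ⊛ y)[2] = -3
(x ⊛ y)[3] = 2

x ⊛ y = [1, 0, -3, 2]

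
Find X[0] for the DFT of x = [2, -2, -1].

X[0] = Σ(n=0 to 2) x[n] · ω_3^0 = Σ x[n]
= (2) + (-2) + (-1)

X[0] = -1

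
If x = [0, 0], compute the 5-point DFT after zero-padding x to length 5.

Original 2-point DFT: [0, 0]
Zero-padded 5-point DFT provides frequency interpolation.

DFT_5([x, 0, ...]) = [0, 0, 0, 0, 0]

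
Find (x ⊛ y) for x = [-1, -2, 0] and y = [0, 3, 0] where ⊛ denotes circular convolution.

(x ⊛ y)[n] = Σ(m=0 to 2) x[m] · y[(n-m) mod 3]

Computing each output sample:
(x ⊛ y)[0] = 0
(x ⊛ y)[1] = -3
(x ⊛ y)[2] = -6

x ⊛ y = [0, -3, -6]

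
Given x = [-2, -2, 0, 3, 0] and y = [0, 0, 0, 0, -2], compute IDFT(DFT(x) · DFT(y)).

(x ⊛ y)[n] = Σ(m=0 to 4) x[m] · y[(n-m) mod 5]

Computing each output sample:
(x ⊛ y)[0] = 4
(x ⊛ y)[1] = 0
(x ⊛ y)[2] = -6
(x ⊛ y)[3] = 0
(x ⊛ y)[4] = 4

x ⊛ y = [4, 0, -6, 0, 4]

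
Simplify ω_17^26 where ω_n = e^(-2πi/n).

Since ω_17^17 = 1, powers reduce modulo 17.
26 mod 17 = 9
So ω_17^26 = ω_17^9 = e^(-2πi·9/17)

ω_17^26 = ω_17^9 = -0.9830+0.1837i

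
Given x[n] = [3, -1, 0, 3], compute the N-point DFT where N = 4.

X[k] = Σ(n=0 to 3) x[n] · ω_4^(nk)
where ω_4 = e^(-2πi/4)

Computing each X[k]:
X[0] = 5
X[1] = 3+4i
X[2] = 1
X[3] = 3-4i

X = [5, 3+4i, 1, 3-4i]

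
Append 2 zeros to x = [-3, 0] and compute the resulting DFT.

Original 2-point DFT: [-3, -3]
Zero-padded 4-point DFT provides frequency interpolation.

DFT_4([x, 0, ...]) = [-3, -3, -3, -3]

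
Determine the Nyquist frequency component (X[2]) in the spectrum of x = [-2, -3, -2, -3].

X[2] = Σ(n=0 to 3) x[n] · ω_4^(2n) where ω_4 = e^(-2πi/4)
= (-2)·ω_4^0 + (-3)·ω_4^2 + (-2)·ω_4^4 + (-3)·ω_4^6

X[2] = 2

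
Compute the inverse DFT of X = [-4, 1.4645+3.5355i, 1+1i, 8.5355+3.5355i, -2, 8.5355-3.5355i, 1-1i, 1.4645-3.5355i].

x[n] = (1/8) Σ(k=0 to 7) X[k] · e^(2πikn/8)

Computing each x[n]:
x[0] = 2
x[1] = -3
x[2] = -1
x[3] = 0
x[4] = -3
x[5] = 2
x[6] = -1
x[7] = 0

x = [2, -3, -1, 0, -3, 2, -1, 0]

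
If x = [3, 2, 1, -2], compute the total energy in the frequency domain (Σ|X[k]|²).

Parseval: Σ|x[n]|² = (1/N)Σ|X[k]|², so Σ|X[k]|² = N·Σ|x[n]|² = 4·18.0000

Σ|X[k]|² = N·Σ|x[n]|² = 4·18.0000 = 72.0000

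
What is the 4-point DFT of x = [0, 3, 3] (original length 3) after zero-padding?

Original 3-point DFT: [6, -3, -3]
Zero-padded 4-point DFT provides frequency interpolation.

DFT_4([x, 0, ...]) = [6, -3-3i, 0, -3+3i]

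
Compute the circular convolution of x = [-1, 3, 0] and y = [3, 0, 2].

(x ⊛ y)[n] = Σ(m=0 to 2) x[m] · y[(n-m) mod 3]

Computing each output sample:
(x ⊛ y)[0] = 3
(x ⊛ y)[1] = 9
(x ⊛ y)[2] = -2

x ⊛ y = [3, 9, -2]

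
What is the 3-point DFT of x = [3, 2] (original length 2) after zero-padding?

Original 2-point DFT: [5, 1]
Zero-padded 3-point DFT provides frequency interpolation.

DFT_3([x, 0, ...]) = [5, 2.0000-1.7321i, 2.0000+1.7321i]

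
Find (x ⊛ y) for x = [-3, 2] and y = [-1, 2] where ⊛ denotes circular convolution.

(x ⊛ y)[n] = Σ(m=0 to 1) x[m] · y[(n-m) mod 2]

Computing each output sample:
(x ⊛ y)[0] = 7
(x ⊛ y)[1] = -8

x ⊛ y = [7, -8]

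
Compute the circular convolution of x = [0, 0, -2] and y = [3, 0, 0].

(x ⊛ y)[n] = Σ(m=0 to 2) x[m] · y[(n-m) mod 3]

Computing each output sample:
(x ⊛ y)[0] = 0
(x ⊛ y)[1] = 0
(x ⊛ y)[2] = -6

x ⊛ y = [0, 0, -6]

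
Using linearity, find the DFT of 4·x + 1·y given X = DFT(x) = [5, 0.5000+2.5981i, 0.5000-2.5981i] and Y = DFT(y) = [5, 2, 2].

By linearity: DFT(4x + 1y) = 4·DFT(x) + 1·DFT(y)
= 4·[5, 0.5000+2.5981i, 0.5000-2.5981i] + 1·[5, 2, 2]

Computing element-wise:
Z[0] = 4·(5) + 1·(5) = 25
Z[1] = 4·(0.5000+2.5981i) + 1·(2) = 4.0000+10.3924i
Z[2] = 4·(0.5000-2.5981i) + 1·(2) = 4.0000-10.3924i

DFT(4x + 1y) = 4·X + 1·Y = [25, 4.0000+10.3924i, 4.0000-10.3924i]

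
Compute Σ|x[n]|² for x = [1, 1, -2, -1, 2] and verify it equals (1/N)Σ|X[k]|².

Time domain:
Σ|x[n]|² = |1|² + |1|² + |-2|² + |-1|² + |2|² = 11.0000

Frequency domain:
(1/5)Σ|X[k]|² = (1/5)(|1|² + |4.3541+1.5388i|² + |-2.3541-0.3633i|² + |-2.3541+0.3633i|² + |4.3541-1.5388i|²) = (1/5)·55.0000 = 11.0000

Both sides agree, confirming Parseval's theorem.

Σ|x[n]|² = (1/N)Σ|X[k]|² = 11.0000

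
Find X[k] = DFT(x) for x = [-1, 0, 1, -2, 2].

X[k] = Σ(n=0 to 4) x[n] · ω_5^(nk)
where ω_5 = e^(-2πi/5)

Computing each X[k]:
X[0] = 0
X[1] = 0.4271+0.1388i
X[2] = -2.9271+4.0287i
X[3] = -2.9271-4.0287i
X[4] = 0.4271-0.1388i

X = [0, 0.4271+0.1388i, -2.9271+4.0287i, -2.9271-4.0287i, 0.4271-0.1388i]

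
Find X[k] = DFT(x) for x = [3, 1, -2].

X[k] = Σ(n=0 to 2) x[n] · ω_3^(nk)
where ω_3 = e^(-2πi/3)

Computing each X[k]:
X[0] = 2
X[1] = 3.5000-2.5981i
X[2] = 3.5000+2.5981i

X = [2, 3.5000-2.5981i, 3.5000+2.5981i]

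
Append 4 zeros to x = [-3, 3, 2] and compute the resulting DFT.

Original 3-point DFT: [2, -5.5000-0.8660i, -5.5000+0.8660i]
Zero-padded 7-point DFT provides frequency interpolation.

DFT_7([x, 0, ...]) = [2, -1.5746-4.2954i, -5.4695-2.0570i, -4.4559+0.2620i, -4.4559-0.2620i, -5.4695+2.0570i, -1.5746+4.2954i]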